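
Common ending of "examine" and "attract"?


Word 1: "examine"
Word 2: "attract"
Comparing from end:
  Pos -1: 'e' != 't' (stop)
LCS = "" (length 0)


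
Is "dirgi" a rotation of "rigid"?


Word: "rigid", Candidate: "dirgi"
Method: check if candidate is substring of word+word
"rigidrigid" contains "dirgi"? No
Is rotation = No


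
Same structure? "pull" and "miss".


Pattern of "pull": [0, 1, 2, 2]
Pattern of "miss": [0, 1, 2, 2]
Patterns match
Same pattern = Yes


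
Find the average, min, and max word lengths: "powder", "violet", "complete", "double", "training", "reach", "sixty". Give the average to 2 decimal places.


Lengths: "powder"=6, "violet"=6, "complete"=8, "double"=6, "training"=8, "reach"=5, "sixty"=5
Sum = 44, Count = 7
Average = 44/7 = 6.29
= avg=6.29, min=5, max=8


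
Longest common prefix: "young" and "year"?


Word 1: "young"
Word 2: "year"
Comparing from start:
  Pos 0: 'y' == 'y'
  Pos 1: 'o' != 'e' (stop)
LCP = "y" (length 1)


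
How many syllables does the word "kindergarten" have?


Word: "kindergarten"
Syllable breakdown: kin-der-gar-ten
Counting: 4 parts
= 4 syllables


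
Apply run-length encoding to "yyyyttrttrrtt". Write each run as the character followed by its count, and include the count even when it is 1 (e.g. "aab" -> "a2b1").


String: "yyyyttrttrrtt"
Scanning for consecutive runs:
  'y' x 4
  't' x 2
  'r' x 1
  't' x 2
  'r' x 2
  't' x 2
RLE = "y4t2r1t2r2t2"


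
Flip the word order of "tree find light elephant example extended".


Original: "tree find light elephant example extended"
Words (1..n): tree | find | light | elephant | example | extended
Reversed (n..1): extended | example | elephant | light | find | tree
Result = "extended example elephant light find tree"


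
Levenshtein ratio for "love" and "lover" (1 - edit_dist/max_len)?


Word 1: "love" (length 4)
Word 2: "lover" (length 5)
One optimal edit sequence:
  1. keep 'l'
  2. keep 'o'
  3. keep 'v'
  4. keep 'e'
  5. insert 'r'  (+1)
Edit distance = 1
Max length = max(4, 5) = 5
Similarity = 1 - 1/5
= 0.8000


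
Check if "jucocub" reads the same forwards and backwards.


Word: "jucocub"
Reversed: "bucocuj"
Forward == Backward? jucocub != bucocuj
Palindrome = No


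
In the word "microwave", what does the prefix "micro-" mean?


Prefix: micro-
Example: microwave = micro- + wave
Meaning = small


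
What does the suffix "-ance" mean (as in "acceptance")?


Suffix: -ance
Example: acceptance (accept + -ance)
Meaning = state of


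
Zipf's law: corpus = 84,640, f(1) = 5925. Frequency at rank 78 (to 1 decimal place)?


Zipf's law: f(r) = f(1) / r
f(1) = 5925
f(78) = 5925 / 78
= 76.0 occurrences


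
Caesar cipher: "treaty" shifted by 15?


Word: "treaty"
Shift: 15
Each letter → (letter + shift) mod 26:
  't' (19) + 15 = 8 → 'i'
  'r' (17) + 15 = 6 → 'g'
  'e' (4) + 15 = 19 → 't'
  'a' (0) + 15 = 15 → 'p'
  't' (19) + 15 = 8 → 'i'
  'y' (24) + 15 = 13 → 'n'
Result = "igtpin"


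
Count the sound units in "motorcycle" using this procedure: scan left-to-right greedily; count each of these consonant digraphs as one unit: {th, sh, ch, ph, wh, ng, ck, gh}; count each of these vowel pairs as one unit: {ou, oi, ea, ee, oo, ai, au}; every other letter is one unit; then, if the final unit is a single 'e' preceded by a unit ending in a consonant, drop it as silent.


Word: "motorcycle" (10 letters)
Left-to-right scan:
  [1] 'm' (letter)
  [2] 'o' (letter)
  [3] 't' (letter)
  [4] 'o' (letter)
  [5] 'r' (letter)
  [6] 'c' (letter)
  [7] 'y' (letter)
  [8] 'c' (letter)
  [9] 'l' (letter)
  [10] 'e' (letter)
Units from scan: 10
Final unit is 'e' after a consonant -> drop as silent (-1)
Sound units = 9 units


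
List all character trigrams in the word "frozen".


Word: "frozen" (length 6)
Number of trigrams = 6 - 3 + 1 = 4
  Position 0: "fro"
  Position 1: "roz"
  Position 2: "oze"
  Position 3: "zen"
Trigrams = "fro", "roz", "oze", "zen"


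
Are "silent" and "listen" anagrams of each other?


Word 1: "silent" → sorted: eilnst
Word 2: "listen" → sorted: eilnst
Same letters? eilnst == eilnst
Anagram = Yes


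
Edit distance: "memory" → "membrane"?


Word 1: "memory" (length 6)
Word 2: "membrane" (length 8)
One optimal edit sequence (insert/delete/substitute each cost 1):
  1. keep 'm'
  2. keep 'e'
  3. keep 'm'
  4. substitute 'o' -> 'b'  (+1)
  5. keep 'r'
  6. insert 'a'  (+1)
  7. insert 'n'  (+1)
  8. substitute 'y' -> 'e'  (+1)
Total edit operations: 4
Edit distance = 4


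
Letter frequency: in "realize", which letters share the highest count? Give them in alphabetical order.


Word: "realize"
Letter counts:
  'a': 1
  'e': 2
  'i': 1
  'l': 1
  'r': 1
  'z': 1
Maximum count = 2
Most frequent = 'e' (2 times each)


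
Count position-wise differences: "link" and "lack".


Comparing character by character (same length = 4):
  Pos 0: 'l' vs 'l' =
  Pos 1: 'i' vs 'a' !=
  Pos 2: 'n' vs 'c' !=
  Pos 3: 'k' vs 'k' =
Hamming distance = 2


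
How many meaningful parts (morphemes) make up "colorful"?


Word: "colorful"
Morphemes: color | -ful
Each morpheme carries meaning
= 2 morphemes


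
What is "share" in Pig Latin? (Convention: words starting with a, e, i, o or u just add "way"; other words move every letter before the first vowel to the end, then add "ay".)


Word: "share"
Starts with consonant(s) → move to end, add 'ay'
Consonant cluster: "sh"
Pig Latin = "areshay"


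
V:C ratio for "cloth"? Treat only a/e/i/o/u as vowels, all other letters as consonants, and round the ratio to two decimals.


Word: "cloth"
Vowels (a,e,i,o,u): 1
Consonants: 4
Ratio = 1/4
= 0.25


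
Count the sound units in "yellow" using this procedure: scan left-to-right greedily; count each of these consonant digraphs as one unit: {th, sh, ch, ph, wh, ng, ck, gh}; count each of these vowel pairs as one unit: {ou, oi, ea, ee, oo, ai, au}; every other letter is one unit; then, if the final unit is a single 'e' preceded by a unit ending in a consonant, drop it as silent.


Word: "yellow" (6 letters)
Left-to-right scan:
  (1) 'y' (letter)
  (2) 'e' (letter)
  (3) 'l' (letter)
  (4) 'l' (letter)
  (5) 'o' (letter)
  (6) 'w' (letter)
Units from scan: 6
Sound units = 6 units


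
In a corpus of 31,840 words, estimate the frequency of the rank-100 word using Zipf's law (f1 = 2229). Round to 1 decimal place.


Zipf's law: f(r) = f(1) / r
f(1) = 2229
f(100) = 2229 / 100
= 22.3 occurrences


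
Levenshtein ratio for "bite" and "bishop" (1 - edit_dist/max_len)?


Word 1: "bite" (length 4)
Word 2: "bishop" (length 6)
One optimal edit sequence:
  1. keep 'b'
  2. keep 'i'
  3. insert 's'  (+1)
  4. insert 'h'  (+1)
  5. substitute 't' -> 'o'  (+1)
  6. substitute 'e' -> 'p'  (+1)
Edit distance = 4
Max length = max(4, 6) = 6
Similarity = 1 - 4/6
= 0.3333


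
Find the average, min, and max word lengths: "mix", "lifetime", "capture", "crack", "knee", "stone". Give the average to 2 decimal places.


Lengths: "mix"=3, "lifetime"=8, "capture"=7, "crack"=5, "knee"=4, "stone"=5
Sum = 32, Count = 6
Average = 32/6 = 5.33
= avg=5.33, min=3, max=8


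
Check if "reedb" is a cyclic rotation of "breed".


Word: "breed", Candidate: "reedb"
Method: check if candidate is substring of word+word
"breedbreed" contains "reedb"? Yes
Is rotation = Yes


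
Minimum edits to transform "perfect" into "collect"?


Word 1: "perfect" (length 7)
Word 2: "collect" (length 7)
One optimal edit sequence (insert/delete/substitute each cost 1):
  1. substitute 'p' -> 'c'  (+1)
  2. substitute 'e' -> 'o'  (+1)
  3. substitute 'r' -> 'l'  (+1)
  4. substitute 'f' -> 'l'  (+1)
  5. keep 'e'
  6. keep 'c'
  7. keep 't'
Total edit operations: 4
Edit distance = 4


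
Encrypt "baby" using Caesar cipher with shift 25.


Word: "baby"
Shift: 25
Each letter → (letter + shift) mod 26:
  'b' (1) + 25 = 0 → 'a'
  'a' (0) + 25 = 25 → 'z'
  'b' (1) + 25 = 0 → 'a'
  'y' (24) + 25 = 23 → 'x'
Result = "azax"


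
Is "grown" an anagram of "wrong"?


Word 1: "wrong" → sorted: gnorw
Word 2: "grown" → sorted: gnorw
Same letters? gnorw == gnorw
Anagram = Yes


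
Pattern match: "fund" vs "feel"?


Pattern of "fund": [0, 1, 2, 3]
Pattern of "feel": [0, 1, 1, 2]
Patterns do not match
Same pattern = No


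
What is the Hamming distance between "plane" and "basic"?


Comparing character by character (same length = 5):
  Pos 0: 'p' vs 'b' !=
  Pos 1: 'l' vs 'a' !=
  Pos 2: 'a' vs 's' !=
  Pos 3: 'n' vs 'i' !=
  Pos 4: 'e' vs 'c' !=
Hamming distance = 5


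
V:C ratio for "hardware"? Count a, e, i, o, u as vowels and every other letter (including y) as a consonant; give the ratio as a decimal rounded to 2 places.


Word: "hardware"
Vowels (a,e,i,o,u): 3
Consonants: 5
Ratio = 3/5
= 0.60


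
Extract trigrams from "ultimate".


Word: "ultimate" (length 8)
Number of trigrams = 8 - 3 + 1 = 6
  Position 0: "ult"
  Position 1: "lti"
  Position 2: "tim"
  Position 3: "ima"
  Position 4: "mat"
  Position 5: "ate"
Trigrams = "ult", "lti", "tim", "ima", "mat", "ate"


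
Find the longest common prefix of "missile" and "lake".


Word 1: "missile"
Word 2: "lake"
Comparing from start:
  Pos 0: 'm' != 'l' (stop)
LCP = "" (length 0)


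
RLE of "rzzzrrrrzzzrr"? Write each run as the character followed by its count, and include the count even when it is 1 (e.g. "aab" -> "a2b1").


String: "rzzzrrrrzzzrr"
Scanning for consecutive runs:
  'r' x 1
  'z' x 3
  'r' x 4
  'z' x 3
  'r' x 2
RLE = "r1z3r4z3r2"


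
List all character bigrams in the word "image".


Word: "image" (length 5)
Number of bigrams = 5 - 2 + 1 = 4
  Position 0: "im"
  Position 1: "ma"
  Position 2: "ag"
  Position 3: "ge"
Bigrams = "im", "ma", "ag", "ge"


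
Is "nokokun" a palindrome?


Word: "nokokun"
Reversed: "nukokon"
Forward == Backward? nokokun != nukokon
Palindrome = No


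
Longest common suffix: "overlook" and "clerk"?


Word 1: "overlook"
Word 2: "clerk"
Comparing from end:
  Pos -1: 'k' == 'k'
  Pos -2: 'o' != 'r' (stop)
LCS = "k" (length 1)


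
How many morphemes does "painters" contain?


Word: "painters"
Morphemes: paint + -er + -s
Each morpheme carries meaning
= 3 morphemes


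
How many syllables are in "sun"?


Word: "sun"
Syllable breakdown: sun
Counting: 1 part
= 1 syllable


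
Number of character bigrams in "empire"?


Word: "empire" (length 6)
Number of 2-grams = length - 2 + 1 = 6 - 2 + 1
= 5


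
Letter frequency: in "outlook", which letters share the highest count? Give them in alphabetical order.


Word: "outlook"
Letter counts:
  'k': 1
  'l': 1
  'o': 3
  't': 1
  'u': 1
Maximum count = 3
Most frequent = 'o' (3 times each)


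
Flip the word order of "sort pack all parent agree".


Original: "sort pack all parent agree"
Words (1..n): sort | pack | all | parent | agree
Reversed (n..1): agree | parent | all | pack | sort
Result = "agree parent all pack sort"


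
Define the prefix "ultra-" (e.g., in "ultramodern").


Prefix: ultra-
Example: ultramodern = ultra- + modern
Meaning = beyond


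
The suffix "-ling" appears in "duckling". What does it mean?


Suffix: -ling
As in: duckling -> duck + -ling
Meaning = small / young


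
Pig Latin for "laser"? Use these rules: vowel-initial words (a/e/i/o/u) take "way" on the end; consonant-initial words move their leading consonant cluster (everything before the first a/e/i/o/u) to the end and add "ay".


Word: "laser"
Starts with consonant(s) → move to end, add 'ay'
Consonant cluster: "l"
Pig Latin = "aserlay"


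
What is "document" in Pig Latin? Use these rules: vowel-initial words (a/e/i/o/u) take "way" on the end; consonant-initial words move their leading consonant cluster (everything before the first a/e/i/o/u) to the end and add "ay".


Word: "document"
Starts with consonant(s) → move to end, add 'ay'
Consonant cluster: "d"
Pig Latin = "ocumentday"


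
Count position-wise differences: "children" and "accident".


Comparing character by character (same length = 8):
  Pos 0: 'c' vs 'a' !=
  Pos 1: 'h' vs 'c' !=
  Pos 2: 'i' vs 'c' !=
  Pos 3: 'l' vs 'i' !=
  Pos 4: 'd' vs 'd' =
  Pos 5: 'r' vs 'e' !=
  Pos 6: 'e' vs 'n' !=
  Pos 7: 'n' vs 't' !=
Hamming distance = 7


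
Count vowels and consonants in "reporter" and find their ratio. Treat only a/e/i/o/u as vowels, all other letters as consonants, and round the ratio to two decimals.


Word: "reporter"
Vowels (a,e,i,o,u): 3
Consonants: 5
Ratio = 3/5
= 0.60


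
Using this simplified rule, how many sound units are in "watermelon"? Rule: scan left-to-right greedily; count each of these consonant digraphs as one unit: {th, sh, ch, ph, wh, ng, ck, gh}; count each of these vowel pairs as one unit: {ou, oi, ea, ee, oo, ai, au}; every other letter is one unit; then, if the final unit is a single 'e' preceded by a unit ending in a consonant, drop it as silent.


Word: "watermelon" (10 letters)
Left-to-right scan:
  (1) 'w' (letter)
  (2) 'a' (letter)
  (3) 't' (letter)
  (4) 'e' (letter)
  (5) 'r' (letter)
  (6) 'm' (letter)
  (7) 'e' (letter)
  (8) 'l' (letter)
  (9) 'o' (letter)
  (10) 'n' (letter)
Units from scan: 10
Sound units = 10 units


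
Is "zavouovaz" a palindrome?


Word: "zavouovaz"
Reversed: "zavouovaz"
Forward == Backward? zavouovaz == zavouovaz
Palindrome = Yes


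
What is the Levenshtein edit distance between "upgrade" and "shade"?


Word 1: "upgrade" (length 7)
Word 2: "shade" (length 5)
One optimal edit sequence (insert/delete/substitute each cost 1):
  1. delete 'u'  (+1)
  2. delete 'p'  (+1)
  3. substitute 'g' -> 's'  (+1)
  4. substitute 'r' -> 'h'  (+1)
  5. keep 'a'
  6. keep 'd'
  7. keep 'e'
Total edit operations: 4
Edit distance = 4


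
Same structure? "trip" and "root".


Pattern of "trip": [0, 1, 2, 3]
Pattern of "root": [0, 1, 1, 2]
Patterns do not match
Same pattern = No


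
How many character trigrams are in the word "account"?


Word: "account" (length 7)
Number of 3-grams = length - 3 + 1 = 7 - 3 + 1
= 5


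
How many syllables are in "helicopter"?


Word: "helicopter"
Syllable breakdown: hel-i-cop-ter
Counting: 4 parts
= 4 syllables


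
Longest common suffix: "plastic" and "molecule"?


Word 1: "plastic"
Word 2: "molecule"
Comparing from end:
  Pos -1: 'c' != 'e' (stop)
LCS = "" (length 0)


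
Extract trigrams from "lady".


Word: "lady" (length 4)
Number of trigrams = 4 - 3 + 1 = 2
  Position 0: "lad"
  Position 1: "ady"
Trigrams = "lad", "ady"


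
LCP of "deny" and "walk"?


Word 1: "deny"
Word 2: "walk"
Comparing from start:
  Pos 0: 'd' != 'w' (stop)
LCP = "" (length 0)


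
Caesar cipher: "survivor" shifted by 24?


Word: "survivor"
Shift: 24
Each letter → (letter + shift) mod 26:
  's' (18) + 24 = 16 → 'q'
  'u' (20) + 24 = 18 → 's'
  'r' (17) + 24 = 15 → 'p'
  'v' (21) + 24 = 19 → 't'
  'i' (8) + 24 = 6 → 'g'
  'v' (21) + 24 = 19 → 't'
  'o' (14) + 24 = 12 → 'm'
  'r' (17) + 24 = 15 → 'p'
Result = "qsptgtmp"


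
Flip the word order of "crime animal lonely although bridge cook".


Original: "crime animal lonely although bridge cook"
Words (1..n): crime | animal | lonely | although | bridge | cook
Reversed (n..1): cook | bridge | although | lonely | animal | crime
Result = "cook bridge although lonely animal crime"


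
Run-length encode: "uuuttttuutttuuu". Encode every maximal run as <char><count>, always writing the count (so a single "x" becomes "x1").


String: "uuuttttuutttuuu"
Scanning for consecutive runs:
  'u' x 3
  't' x 4
  'u' x 2
  't' x 3
  'u' x 3
RLE = "u3t4u2t3u3"


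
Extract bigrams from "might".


Word: "might" (length 5)
Number of bigrams = 5 - 2 + 1 = 4
  Position 0: "mi"
  Position 1: "ig"
  Position 2: "gh"
  Position 3: "ht"
Bigrams = "mi", "ig", "gh", "ht"


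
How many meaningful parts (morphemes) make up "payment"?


Word: "payment"
Morphemes: pay / -ment
Each morpheme carries meaning
= 2 morphemes


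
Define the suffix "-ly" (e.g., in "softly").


Suffix: -ly
Example: softly (soft + -ly)
Meaning = in a manner


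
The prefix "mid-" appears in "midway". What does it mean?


Prefix: mid-
Example: midway = mid- + way
Meaning = middle


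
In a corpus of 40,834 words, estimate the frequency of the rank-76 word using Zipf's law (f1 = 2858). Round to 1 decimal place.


Zipf's law: f(r) = f(1) / r
f(1) = 2858
f(76) = 2858 / 76
= 37.6 occurrences


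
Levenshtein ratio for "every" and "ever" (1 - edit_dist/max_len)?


Word 1: "every" (length 5)
Word 2: "ever" (length 4)
One optimal edit sequence:
  1. keep 'e'
  2. keep 'v'
  3. keep 'e'
  4. keep 'r'
  5. delete 'y'  (+1)
Edit distance = 1
Max length = max(5, 4) = 5
Similarity = 1 - 1/5
= 0.8000


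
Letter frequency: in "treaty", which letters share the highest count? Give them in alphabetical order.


Word: "treaty"
Letter counts:
  'a': 1
  'e': 1
  'r': 1
  't': 2
  'y': 1
Maximum count = 2
Most frequent = 't' (2 times each)


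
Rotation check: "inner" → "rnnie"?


Word: "inner", Candidate: "rnnie"
Method: check if candidate is substring of word+word
"innerinner" contains "rnnie"? No
Is rotation = No


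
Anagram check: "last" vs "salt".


Word 1: "last" → sorted: alst
Word 2: "salt" → sorted: alst
Same letters? alst == alst
Anagram = Yes


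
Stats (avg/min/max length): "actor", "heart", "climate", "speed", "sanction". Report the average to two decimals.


Lengths: "actor"=5, "heart"=5, "climate"=7, "speed"=5, "sanction"=8
Sum = 30, Count = 5
Average = 30/5 = 6.00
= avg=6.00, min=5, max=8


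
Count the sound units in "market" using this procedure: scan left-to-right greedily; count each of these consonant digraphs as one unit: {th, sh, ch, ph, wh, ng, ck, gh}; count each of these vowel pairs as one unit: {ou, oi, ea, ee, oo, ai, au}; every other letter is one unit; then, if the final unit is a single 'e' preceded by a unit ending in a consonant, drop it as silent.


Word: "market" (6 letters)
Left-to-right scan:
  (1) 'm' (letter)
  (2) 'a' (letter)
  (3) 'r' (letter)
  (4) 'k' (letter)
  (5) 'e' (letter)
  (6) 't' (letter)
Units from scan: 6
Sound units = 6 units


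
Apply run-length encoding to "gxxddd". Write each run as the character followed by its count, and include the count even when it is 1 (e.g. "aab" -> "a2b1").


String: "gxxddd"
Scanning for consecutive runs:
  'g' x 1
  'x' x 2
  'd' x 3
RLE = "g1x2d3"


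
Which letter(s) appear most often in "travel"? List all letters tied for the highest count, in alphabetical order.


Word: "travel"
Letter counts:
  'a': 1
  'e': 1
  'l': 1
  'r': 1
  't': 1
  'v': 1
Maximum count = 1
Most frequent = 'a', 'e', 'l', 'r', 't', 'v' (1 time each)


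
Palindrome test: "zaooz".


Word: "zaooz"
Reversed: "zooaz"
Forward == Backward? zaooz != zooaz
Palindrome = No


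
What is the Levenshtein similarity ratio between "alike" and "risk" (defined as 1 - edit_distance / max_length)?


Word 1: "alike" (length 5)
Word 2: "risk" (length 4)
One optimal edit sequence:
  1. delete 'a'  (+1)
  2. substitute 'l' -> 'r'  (+1)
  3. keep 'i'
  4. substitute 'k' -> 's'  (+1)
  5. substitute 'e' -> 'k'  (+1)
Edit distance = 4
Max length = max(5, 4) = 5
Similarity = 1 - 4/5
= 0.2000


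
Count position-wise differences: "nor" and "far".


Comparing character by character (same length = 3):
  Pos 0: 'n' vs 'f' !=
  Pos 1: 'o' vs 'a' !=
  Pos 2: 'r' vs 'r' =
Hamming distance = 2


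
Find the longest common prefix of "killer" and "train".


Word 1: "killer"
Word 2: "train"
Comparing from start:
  Pos 0: 'k' != 't' (stop)
LCP = "" (length 0)


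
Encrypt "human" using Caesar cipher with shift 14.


Word: "human"
Shift: 14
Each letter → (letter + shift) mod 26:
  'h' (7) + 14 = 21 → 'v'
  'u' (20) + 14 = 8 → 'i'
  'm' (12) + 14 = 0 → 'a'
  'a' (0) + 14 = 14 → 'o'
  'n' (13) + 14 = 1 → 'b'
Result = "viaob"


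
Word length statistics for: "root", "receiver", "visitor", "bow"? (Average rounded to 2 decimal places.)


Lengths: "root"=4, "receiver"=8, "visitor"=7, "bow"=3
Sum = 22, Count = 4
Average = 22/4 = 5.50
= avg=5.50, min=3, max=8


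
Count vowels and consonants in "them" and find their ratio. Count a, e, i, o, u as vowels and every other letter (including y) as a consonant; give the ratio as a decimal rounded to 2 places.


Word: "them"
Vowels (a,e,i,o,u): 1
Consonants: 3
Ratio = 1/3
= 0.33


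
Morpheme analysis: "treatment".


Word: "treatment"
Morphemes: treat | -ment
Each morpheme carries meaning
= 2 morphemes


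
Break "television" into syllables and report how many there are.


Word: "television"
Syllable breakdown: tel-e-vi-sion
Counting: 4 parts
= 4 syllables


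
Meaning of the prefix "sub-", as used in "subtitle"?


Prefix: sub-
Example: subtitle (sub- + title)
Meaning = under / below


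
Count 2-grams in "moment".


Word: "moment" (length 6)
Number of 2-grams = length - 2 + 1 = 6 - 2 + 1
= 5


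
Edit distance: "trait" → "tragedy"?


Word 1: "trait" (length 5)
Word 2: "tragedy" (length 7)
One optimal edit sequence (insert/delete/substitute each cost 1):
  1. keep 't'
  2. keep 'r'
  3. keep 'a'
  4. insert 'g'  (+1)
  5. insert 'e'  (+1)
  6. substitute 'i' -> 'd'  (+1)
  7. substitute 't' -> 'y'  (+1)
Total edit operations: 4
Edit distance = 4


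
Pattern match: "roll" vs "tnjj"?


Pattern of "roll": [0, 1, 2, 2]
Pattern of "tnjj": [0, 1, 2, 2]
Patterns match
Same pattern = Yes


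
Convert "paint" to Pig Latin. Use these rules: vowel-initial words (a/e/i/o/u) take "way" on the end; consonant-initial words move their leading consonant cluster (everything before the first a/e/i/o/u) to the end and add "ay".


Word: "paint"
Starts with consonant(s) → move to end, add 'ay'
Consonant cluster: "p"
Pig Latin = "aintpay"


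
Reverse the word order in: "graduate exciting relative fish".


Original: "graduate exciting relative fish"
Words (1..n): graduate | exciting | relative | fish
Reversed (n..1): fish | relative | exciting | graduate
Result = "fish relative exciting graduate"


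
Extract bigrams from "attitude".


Word: "attitude" (length 8)
Number of bigrams = 8 - 2 + 1 = 7
  Position 0: "at"
  Position 1: "tt"
  Position 2: "ti"
  Position 3: "it"
  Position 4: "tu"
  Position 5: "ud"
  Position 6: "de"
Bigrams = "at", "tt", "ti", "it", "tu", "ud", "de"


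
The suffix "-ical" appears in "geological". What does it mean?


Suffix: -ical
Example: geological = geology + -ical, with a spelling change
Meaning = relating to


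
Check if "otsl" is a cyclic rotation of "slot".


Word: "slot", Candidate: "otsl"
Method: check if candidate is substring of word+word
"slotslot" contains "otsl"? Yes
Is rotation = Yes


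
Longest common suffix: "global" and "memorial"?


Word 1: "global"
Word 2: "memorial"
Comparing from end:
  Pos -1: 'l' == 'l'
  Pos -2: 'a' == 'a'
  Pos -3: 'b' != 'i' (stop)
LCS = "al" (length 2)


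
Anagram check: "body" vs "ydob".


Word 1: "body" → sorted: bdoy
Word 2: "ydob" → sorted: bdoy
Same letters? bdoy == bdoy
Anagram = Yes


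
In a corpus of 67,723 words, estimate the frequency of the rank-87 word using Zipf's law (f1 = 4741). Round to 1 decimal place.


Zipf's law: f(r) = f(1) / r
f(1) = 4741
f(87) = 4741 / 87
= 54.5 occurrences


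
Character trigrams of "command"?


Word: "command" (length 7)
Number of trigrams = 7 - 3 + 1 = 5
  Position 0: "com"
  Position 1: "omm"
  Position 2: "mma"
  Position 3: "man"
  Position 4: "and"
Trigrams = "com", "omm", "mma", "man", "and"


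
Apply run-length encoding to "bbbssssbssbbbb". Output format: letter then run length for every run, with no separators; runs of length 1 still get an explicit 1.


String: "bbbssssbssbbbb"
Scanning for consecutive runs:
  'b' x 3
  's' x 4
  'b' x 1
  's' x 2
  'b' x 4
RLE = "b3s4b1s2b4"


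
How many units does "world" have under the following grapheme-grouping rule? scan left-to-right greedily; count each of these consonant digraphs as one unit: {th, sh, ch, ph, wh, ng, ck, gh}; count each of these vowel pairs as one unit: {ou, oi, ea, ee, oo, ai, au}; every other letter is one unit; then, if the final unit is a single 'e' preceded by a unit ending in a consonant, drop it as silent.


Word: "world" (5 letters)
Left-to-right scan:
  1. 'w' (letter)
  2. 'o' (letter)
  3. 'r' (letter)
  4. 'l' (letter)
  5. 'd' (letter)
Units from scan: 5
Sound units = 5 units


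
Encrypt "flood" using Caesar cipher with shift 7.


Word: "flood"
Shift: 7
Each letter → (letter + shift) mod 26:
  'f' (5) + 7 = 12 → 'm'
  'l' (11) + 7 = 18 → 's'
  'o' (14) + 7 = 21 → 'v'
  'o' (14) + 7 = 21 → 'v'
  'd' (3) + 7 = 10 → 'k'
Result = "msvvk"


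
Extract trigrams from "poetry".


Word: "poetry" (length 6)
Number of trigrams = 6 - 3 + 1 = 4
  Position 0: "poe"
  Position 1: "oet"
  Position 2: "etr"
  Position 3: "try"
Trigrams = "poe", "oet", "etr", "try"


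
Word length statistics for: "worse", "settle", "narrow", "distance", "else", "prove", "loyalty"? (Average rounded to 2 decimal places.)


Lengths: "worse"=5, "settle"=6, "narrow"=6, "distance"=8, "else"=4, "prove"=5, "loyalty"=7
Sum = 41, Count = 7
Average = 41/7 = 5.86
= avg=5.86, min=4, max=8


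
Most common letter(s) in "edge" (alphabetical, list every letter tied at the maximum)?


Word: "edge"
Letter counts:
  'd': 1
  'e': 2
  'g': 1
Maximum count = 2
Most frequent = 'e' (2 times each)


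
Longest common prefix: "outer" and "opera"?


Word 1: "outer"
Word 2: "opera"
Comparing from start:
  Pos 0: 'o' == 'o'
  Pos 1: 'u' != 'p' (stop)
LCP = "o" (length 1)


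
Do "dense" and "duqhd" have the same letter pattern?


Pattern of "dense": [0, 1, 2, 3, 1]
Pattern of "duqhd": [0, 1, 2, 3, 0]
Patterns do not match
Same pattern = No


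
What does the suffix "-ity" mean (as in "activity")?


Suffix: -ity
Example: activity (active + -ity, with a spelling change)
Meaning = quality of


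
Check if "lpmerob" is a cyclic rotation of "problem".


Word: "problem", Candidate: "lpmerob"
Method: check if candidate is substring of word+word
"problemproblem" contains "lpmerob"? No
Is rotation = No


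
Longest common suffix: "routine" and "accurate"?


Word 1: "routine"
Word 2: "accurate"
Comparing from end:
  Pos -1: 'e' == 'e'
  Pos -2: 'n' != 't' (stop)
LCS = "e" (length 1)


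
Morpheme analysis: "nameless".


Word: "nameless"
Morphemes: name / -less
Each morpheme carries meaning
= 2 morphemes


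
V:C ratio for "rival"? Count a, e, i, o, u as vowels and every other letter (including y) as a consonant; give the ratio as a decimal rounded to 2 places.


Word: "rival"
Vowels (a,e,i,o,u): 2
Consonants: 3
Ratio = 2/3
= 0.67


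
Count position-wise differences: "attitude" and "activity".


Comparing character by character (same length = 8):
  Pos 0: 'a' vs 'a' =
  Pos 1: 't' vs 'c' !=
  Pos 2: 't' vs 't' =
  Pos 3: 'i' vs 'i' =
  Pos 4: 't' vs 'v' !=
  Pos 5: 'u' vs 'i' !=
  Pos 6: 'd' vs 't' !=
  Pos 7: 'e' vs 'y' !=
Hamming distance = 5


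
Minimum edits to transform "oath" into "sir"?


Word 1: "oath" (length 4)
Word 2: "sir" (length 3)
One optimal edit sequence (insert/delete/substitute each cost 1):
  1. delete 'o'  (+1)
  2. substitute 'a' -> 's'  (+1)
  3. substitute 't' -> 'i'  (+1)
  4. substitute 'h' -> 'r'  (+1)
Total edit operations: 4
Edit distance = 4


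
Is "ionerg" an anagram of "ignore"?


Word 1: "ignore" → sorted: eginor
Word 2: "ionerg" → sorted: eginor
Same letters? eginor == eginor
Anagram = Yes


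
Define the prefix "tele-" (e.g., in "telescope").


Prefix: tele-
Example: telescope = tele- + scope
Meaning = distant


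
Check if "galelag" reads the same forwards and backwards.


Word: "galelag"
Reversed: "galelag"
Forward == Backward? galelag == galelag
Palindrome = Yes


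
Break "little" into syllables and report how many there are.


Word: "little"
Syllable breakdown: lit-tle
Counting: 2 parts
= 2 syllables


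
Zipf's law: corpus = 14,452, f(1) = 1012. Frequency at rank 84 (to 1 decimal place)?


Zipf's law: f(r) = f(1) / r
f(1) = 1012
f(84) = 1012 / 84
= 12.0 occurrences


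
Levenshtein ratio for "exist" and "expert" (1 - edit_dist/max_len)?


Word 1: "exist" (length 5)
Word 2: "expert" (length 6)
One optimal edit sequence:
  1. keep 'e'
  2. keep 'x'
  3. insert 'p'  (+1)
  4. substitute 'i' -> 'e'  (+1)
  5. substitute 's' -> 'r'  (+1)
  6. keep 't'
Edit distance = 3
Max length = max(5, 6) = 6
Similarity = 1 - 3/6
= 0.5000


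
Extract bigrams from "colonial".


Word: "colonial" (length 8)
Number of bigrams = 8 - 2 + 1 = 7
  Position 0: "co"
  Position 1: "ol"
  Position 2: "lo"
  Position 3: "on"
  Position 4: "ni"
  Position 5: "ia"
  Position 6: "al"
Bigrams = "co", "ol", "lo", "on", "ni", "ia", "al"


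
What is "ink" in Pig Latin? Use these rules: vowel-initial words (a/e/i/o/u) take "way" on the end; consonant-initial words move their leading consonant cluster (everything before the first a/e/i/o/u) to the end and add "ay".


Word: "ink"
Starts with vowel → add 'way'
Pig Latin = "inkway"


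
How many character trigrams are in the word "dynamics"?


Word: "dynamics" (length 8)
Number of 3-grams = length - 3 + 1 = 8 - 3 + 1
= 6


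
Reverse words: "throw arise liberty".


Original: "throw arise liberty"
Words (1..n): throw | arise | liberty
Reversed (n..1): liberty | arise | throw
Result = "liberty arise throw"


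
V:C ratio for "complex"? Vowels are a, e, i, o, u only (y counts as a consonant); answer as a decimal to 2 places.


Word: "complex"
Vowels (a,e,i,o,u): 2
Consonants: 5
Ratio = 2/5
= 0.40


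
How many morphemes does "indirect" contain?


Word: "indirect"
Morphemes: in- | direct
Each morpheme carries meaning
= 2 morphemes


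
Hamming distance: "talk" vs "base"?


Comparing character by character (same length = 4):
  Pos 0: 't' vs 'b' !=
  Pos 1: 'a' vs 'a' =
  Pos 2: 'l' vs 's' !=
  Pos 3: 'k' vs 'e' !=
Hamming distance = 3


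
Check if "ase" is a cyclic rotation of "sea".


Word: "sea", Candidate: "ase"
Method: check if candidate is substring of word+word
"seasea" contains "ase"? Yes
Is rotation = Yes


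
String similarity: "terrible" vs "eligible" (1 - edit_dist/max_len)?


Word 1: "terrible" (length 8)
Word 2: "eligible" (length 8)
One optimal edit sequence:
  1. substitute 't' -> 'e'  (+1)
  2. substitute 'e' -> 'l'  (+1)
  3. substitute 'r' -> 'i'  (+1)
  4. substitute 'r' -> 'g'  (+1)
  5. keep 'i'
  6. keep 'b'
  7. keep 'l'
  8. keep 'e'
Edit distance = 4
Max length = max(8, 8) = 8
Similarity = 1 - 4/8
= 0.5000


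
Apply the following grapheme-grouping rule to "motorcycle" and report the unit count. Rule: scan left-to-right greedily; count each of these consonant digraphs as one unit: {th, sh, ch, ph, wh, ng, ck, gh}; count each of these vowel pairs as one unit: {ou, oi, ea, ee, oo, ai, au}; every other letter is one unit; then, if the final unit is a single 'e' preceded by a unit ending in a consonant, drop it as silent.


Word: "motorcycle" (10 letters)
Left-to-right scan:
  1. 'm' (letter)
  2. 'o' (letter)
  3. 't' (letter)
  4. 'o' (letter)
  5. 'r' (letter)
  6. 'c' (letter)
  7. 'y' (letter)
  8. 'c' (letter)
  9. 'l' (letter)
  10. 'e' (letter)
Units from scan: 10
Final unit is 'e' after a consonant -> drop as silent (-1)
Sound units = 9 units


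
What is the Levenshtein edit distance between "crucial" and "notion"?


Word 1: "crucial" (length 7)
Word 2: "notion" (length 6)
One optimal edit sequence (insert/delete/substitute each cost 1):
  1. delete 'c'  (+1)
  2. substitute 'r' -> 'n'  (+1)
  3. substitute 'u' -> 'o'  (+1)
  4. substitute 'c' -> 't'  (+1)
  5. keep 'i'
  6. substitute 'a' -> 'o'  (+1)
  7. substitute 'l' -> 'n'  (+1)
Total edit operations: 6
Edit distance = 6


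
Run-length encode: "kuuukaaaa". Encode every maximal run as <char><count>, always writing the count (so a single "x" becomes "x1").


String: "kuuukaaaa"
Scanning for consecutive runs:
  'k' x 1
  'u' x 3
  'k' x 1
  'a' x 4
RLE = "k1u3k1a4"


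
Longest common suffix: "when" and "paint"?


Word 1: "when"
Word 2: "paint"
Comparing from end:
  Pos -1: 'n' != 't' (stop)
LCS = "" (length 0)


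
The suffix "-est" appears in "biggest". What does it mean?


Suffix: -est
As in: biggest -> big + -est, with a spelling change
Meaning = most


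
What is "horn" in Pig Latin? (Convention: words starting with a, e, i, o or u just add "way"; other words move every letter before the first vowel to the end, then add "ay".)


Word: "horn"
Starts with consonant(s) → move to end, add 'ay'
Consonant cluster: "h"
Pig Latin = "ornhay"


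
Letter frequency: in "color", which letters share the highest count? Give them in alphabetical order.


Word: "color"
Letter counts:
  'c': 1
  'l': 1
  'o': 2
  'r': 1
Maximum count = 2
Most frequent = 'o' (2 times each)


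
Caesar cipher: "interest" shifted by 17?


Word: "interest"
Shift: 17
Each letter → (letter + shift) mod 26:
  'i' (8) + 17 = 25 → 'z'
  'n' (13) + 17 = 4 → 'e'
  't' (19) + 17 = 10 → 'k'
  'e' (4) + 17 = 21 → 'v'
  'r' (17) + 17 = 8 → 'i'
  'e' (4) + 17 = 21 → 'v'
  's' (18) + 17 = 9 → 'j'
  't' (19) + 17 = 10 → 'k'
Result = "zekvivjk"


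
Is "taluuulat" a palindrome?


Word: "taluuulat"
Reversed: "taluuulat"
Forward == Backward? taluuulat == taluuulat
Palindrome = Yes


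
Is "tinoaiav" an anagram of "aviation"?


Word 1: "aviation" → sorted: aaiinotv
Word 2: "tinoaiav" → sorted: aaiinotv
Same letters? aaiinotv == aaiinotv
Anagram = Yes


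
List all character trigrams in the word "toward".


Word: "toward" (length 6)
Number of trigrams = 6 - 3 + 1 = 4
  Position 0: "tow"
  Position 1: "owa"
  Position 2: "war"
  Position 3: "ard"
Trigrams = "tow", "owa", "war", "ard"


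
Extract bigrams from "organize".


Word: "organize" (length 8)
Number of bigrams = 8 - 2 + 1 = 7
  Position 0: "or"
  Position 1: "rg"
  Position 2: "ga"
  Position 3: "an"
  Position 4: "ni"
  Position 5: "iz"
  Position 6: "ze"
Bigrams = "or", "rg", "ga", "an", "ni", "iz", "ze"


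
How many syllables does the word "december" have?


Word: "december"
Syllable breakdown: de | cem | ber
Counting: 3 parts
= 3 syllables


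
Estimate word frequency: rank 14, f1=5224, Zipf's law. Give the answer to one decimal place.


Zipf's law: f(r) = f(1) / r
f(1) = 5224
f(14) = 5224 / 14
= 373.1 occurrences


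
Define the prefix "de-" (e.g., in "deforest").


Prefix: de-
Example: deforest = de- + forest
Meaning = remove / reverse


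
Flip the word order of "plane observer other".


Original: "plane observer other"
Words (1..n): plane | observer | other
Reversed (n..1): other | observer | plane
Result = "other observer plane"


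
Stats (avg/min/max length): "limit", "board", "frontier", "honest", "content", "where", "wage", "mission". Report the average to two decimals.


Lengths: "limit"=5, "board"=5, "frontier"=8, "honest"=6, "content"=7, "where"=5, "wage"=4, "mission"=7
Sum = 47, Count = 8
Average = 47/8 = 5.88
= avg=5.88, min=4, max=8


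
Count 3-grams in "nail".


Word: "nail" (length 4)
Number of 3-grams = length - 3 + 1 = 4 - 3 + 1
= 2


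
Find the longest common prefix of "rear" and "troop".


Word 1: "rear"
Word 2: "troop"
Comparing from start:
  Pos 0: 'r' != 't' (stop)
LCP = "" (length 0)


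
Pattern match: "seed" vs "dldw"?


Pattern of "seed": [0, 1, 1, 2]
Pattern of "dldw": [0, 1, 0, 2]
Patterns do not match
Same pattern = No


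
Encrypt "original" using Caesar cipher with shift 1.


Word: "original"
Shift: 1
Each letter → (letter + shift) mod 26:
  'o' (14) + 1 = 15 → 'p'
  'r' (17) + 1 = 18 → 's'
  'i' (8) + 1 = 9 → 'j'
  'g' (6) + 1 = 7 → 'h'
  'i' (8) + 1 = 9 → 'j'
  'n' (13) + 1 = 14 → 'o'
  'a' (0) + 1 = 1 → 'b'
  'l' (11) + 1 = 12 → 'm'
Result = "psjhjobm"


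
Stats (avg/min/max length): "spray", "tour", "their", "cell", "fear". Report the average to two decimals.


Lengths: "spray"=5, "tour"=4, "their"=5, "cell"=4, "fear"=4
Sum = 22, Count = 5
Average = 22/5 = 4.40
= avg=4.40, min=4, max=5


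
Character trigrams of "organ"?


Word: "organ" (length 5)
Number of trigrams = 5 - 3 + 1 = 3
  Position 0: "org"
  Position 1: "rga"
  Position 2: "gan"
Trigrams = "org", "rga", "gan"


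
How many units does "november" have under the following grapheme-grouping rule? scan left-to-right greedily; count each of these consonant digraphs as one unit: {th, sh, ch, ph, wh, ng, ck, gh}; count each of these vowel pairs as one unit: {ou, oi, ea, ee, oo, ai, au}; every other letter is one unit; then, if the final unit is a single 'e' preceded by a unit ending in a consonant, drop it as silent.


Word: "november" (8 letters)
Left-to-right scan:
  (1) 'n' (letter)
  (2) 'o' (letter)
  (3) 'v' (letter)
  (4) 'e' (letter)
  (5) 'm' (letter)
  (6) 'b' (letter)
  (7) 'e' (letter)
  (8) 'r' (letter)
Units from scan: 8
Sound units = 8 units


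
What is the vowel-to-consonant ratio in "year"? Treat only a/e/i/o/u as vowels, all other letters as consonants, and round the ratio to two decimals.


Word: "year"
Vowels (a,e,i,o,u): 2
Consonants: 2
Ratio = 2/2
= 1.00


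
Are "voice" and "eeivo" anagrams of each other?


Word 1: "voice" → sorted: ceiov
Word 2: "eeivo" → sorted: eeiov
Same letters? ceiov != eeiov
Anagram = No


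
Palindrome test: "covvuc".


Word: "covvuc"
Reversed: "cuvvoc"
Forward == Backward? covvuc != cuvvoc
Palindrome = No


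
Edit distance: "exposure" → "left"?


Word 1: "exposure" (length 8)
Word 2: "left" (length 4)
One optimal edit sequence (insert/delete/substitute each cost 1):
  1. delete 'e'  (+1)
  2. delete 'x'  (+1)
  3. delete 'p'  (+1)
  4. delete 'o'  (+1)
  5. substitute 's' -> 'l'  (+1)
  6. substitute 'u' -> 'e'  (+1)
  7. substitute 'r' -> 'f'  (+1)
  8. substitute 'e' -> 't'  (+1)
Total edit operations: 8
Edit distance = 8


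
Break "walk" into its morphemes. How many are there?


Word: "walk"
Morphemes: walk
Each morpheme carries meaning
= 1 morpheme


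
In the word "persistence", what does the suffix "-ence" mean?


Suffix: -ence
As in: persistence -> persist + -ence
Meaning = state of


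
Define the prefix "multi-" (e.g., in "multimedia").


Prefix: multi-
Example: multimedia (multi- + media)
Meaning = many


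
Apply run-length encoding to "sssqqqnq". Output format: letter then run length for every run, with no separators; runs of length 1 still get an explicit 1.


String: "sssqqqnq"
Scanning for consecutive runs:
  's' x 3
  'q' x 3
  'n' x 1
  'q' x 1
RLE = "s3q3n1q1"


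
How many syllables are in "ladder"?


Word: "ladder"
Syllable breakdown: lad-der
Counting: 2 parts
= 2 syllables


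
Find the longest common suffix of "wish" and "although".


Word 1: "wish"
Word 2: "although"
Comparing from end:
  Pos -1: 'h' == 'h'
  Pos -2: 's' != 'g' (stop)
LCS = "h" (length 1)


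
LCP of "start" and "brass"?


Word 1: "start"
Word 2: "brass"
Comparing from start:
  Pos 0: 's' != 'b' (stop)
LCP = "" (length 0)


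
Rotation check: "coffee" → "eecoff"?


Word: "coffee", Candidate: "eecoff"
Method: check if candidate is substring of word+word
"coffeecoffee" contains "eecoff"? Yes
Is rotation = Yes


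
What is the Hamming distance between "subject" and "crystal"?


Comparing character by character (same length = 7):
  Pos 0: 's' vs 'c' !=
  Pos 1: 'u' vs 'r' !=
  Pos 2: 'b' vs 'y' !=
  Pos 3: 'j' vs 's' !=
  Pos 4: 'e' vs 't' !=
  Pos 5: 'c' vs 'a' !=
  Pos 6: 't' vs 'l' !=
Hamming distance = 7
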